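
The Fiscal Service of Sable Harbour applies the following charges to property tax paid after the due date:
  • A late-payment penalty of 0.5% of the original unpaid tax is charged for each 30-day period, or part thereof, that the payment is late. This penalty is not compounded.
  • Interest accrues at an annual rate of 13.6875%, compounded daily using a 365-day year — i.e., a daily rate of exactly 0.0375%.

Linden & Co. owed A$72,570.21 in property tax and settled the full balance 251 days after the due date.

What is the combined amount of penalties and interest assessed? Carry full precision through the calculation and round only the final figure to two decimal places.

A$10,426.72

Penalty periods: ⌈251/30⌉ = 9; penalty = 9 × 0.5% × A$72,570.21 = A$3,265.66…
Interest: A$72,570.21 × ((1 + 0.000375)^251 − 1) = A$72,570.21 × 0.09867769… = A$7,161.0606…
Penalties + interest = A$3,265.6595… + A$7,161.0606… = A$10,426.72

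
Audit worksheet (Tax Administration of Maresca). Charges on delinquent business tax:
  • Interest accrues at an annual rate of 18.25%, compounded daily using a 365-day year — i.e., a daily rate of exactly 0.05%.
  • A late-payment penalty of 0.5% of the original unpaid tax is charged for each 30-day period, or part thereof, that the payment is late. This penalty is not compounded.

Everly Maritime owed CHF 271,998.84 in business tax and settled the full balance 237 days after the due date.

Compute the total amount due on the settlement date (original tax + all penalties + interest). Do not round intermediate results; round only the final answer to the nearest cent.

CHF 317,089.05

Penalty periods: ⌈237/30⌉ = 8; penalty = 8 × 0.5% × CHF 271,998.84 = CHF 10,879.95…
Interest: CHF 271,998.84 × ((1 + 0.0005)^237 − 1) = CHF 271,998.84 × 0.12577353… = CHF 34,210.2553…
Total = CHF 271,998.84 + CHF 10,879.9536 + CHF 34,210.2553… = CHF 317,089.05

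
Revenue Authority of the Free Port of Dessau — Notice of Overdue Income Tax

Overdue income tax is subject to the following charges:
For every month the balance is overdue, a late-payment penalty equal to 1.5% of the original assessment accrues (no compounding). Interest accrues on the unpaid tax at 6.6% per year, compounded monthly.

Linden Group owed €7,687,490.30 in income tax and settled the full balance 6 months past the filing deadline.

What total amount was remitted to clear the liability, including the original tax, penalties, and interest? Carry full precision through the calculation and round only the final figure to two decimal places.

Late-payment penalty = 1.5% × €7,687,490.30 × 6 mo = €691,874.13…
Interest (6.6%/yr ÷ 12 = 0.55%/month): €7,687,490.30 × ((1 + 0.0055)^6 − 1) = €257,201.0645…
Total = €7,687,490.30 + €691,874.1270 + €257,201.0645… = €8,636,565.49

€8,636,565.49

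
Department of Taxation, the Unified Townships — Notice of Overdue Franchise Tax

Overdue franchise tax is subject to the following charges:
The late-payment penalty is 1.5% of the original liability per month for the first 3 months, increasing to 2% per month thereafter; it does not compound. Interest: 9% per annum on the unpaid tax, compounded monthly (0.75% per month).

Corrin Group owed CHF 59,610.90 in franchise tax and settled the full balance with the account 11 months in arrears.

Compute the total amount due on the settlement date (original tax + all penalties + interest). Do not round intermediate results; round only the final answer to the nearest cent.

Penalty, months 1–3: 3 × 1.5% × CHF 59,610.90 = CHF 2,682.49…
Penalty, months 4–11: 8 × 2% × CHF 59,610.90 = CHF 9,537.74…
Interest: CHF 59,610.90 × ((1 + 0.0075)^11 − 1) = CHF 59,610.90 × 0.0856644… = CHF 5,106.5329…
Total = CHF 59,610.90 + CHF 12,220.2345 + CHF 5,106.5329… = CHF 76,937.67

CHF 76,937.67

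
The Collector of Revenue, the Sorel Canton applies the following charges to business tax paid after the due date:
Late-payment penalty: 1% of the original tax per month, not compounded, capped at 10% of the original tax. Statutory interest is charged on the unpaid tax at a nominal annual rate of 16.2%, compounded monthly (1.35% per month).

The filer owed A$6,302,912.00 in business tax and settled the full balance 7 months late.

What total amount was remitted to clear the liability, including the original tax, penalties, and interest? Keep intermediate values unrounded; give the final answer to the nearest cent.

A$7,364,413.99

Penalty: 7 × 1% × A$6,302,912.00 = A$441,203.84 (below the 10% cap of A$630,291.20)
Interest: A$6,302,912.00 × ((1 + 0.0135)^7 − 1) = A$6,302,912.00 × 0.0984145… = A$620,298.1543…
Total = A$6,302,912.00 + A$441,203.8400 + A$620,298.1543… = A$7,364,413.99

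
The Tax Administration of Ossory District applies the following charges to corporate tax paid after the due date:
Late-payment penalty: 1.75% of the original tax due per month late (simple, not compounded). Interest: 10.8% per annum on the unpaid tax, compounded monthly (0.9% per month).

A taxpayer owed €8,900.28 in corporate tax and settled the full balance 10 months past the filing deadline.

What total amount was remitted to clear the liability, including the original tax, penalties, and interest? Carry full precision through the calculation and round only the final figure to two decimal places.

Late-payment penalty: 10 × 1.75% × €8,900.28 = €1,557.55…
Interest: €8,900.28 × ((1 + 0.009)^10 − 1) = €8,900.28 × 0.0937339… = €834.2577…
Total = €8,900.28 + €1,557.5490 + €834.2577… = €11,292.09

€11,292.09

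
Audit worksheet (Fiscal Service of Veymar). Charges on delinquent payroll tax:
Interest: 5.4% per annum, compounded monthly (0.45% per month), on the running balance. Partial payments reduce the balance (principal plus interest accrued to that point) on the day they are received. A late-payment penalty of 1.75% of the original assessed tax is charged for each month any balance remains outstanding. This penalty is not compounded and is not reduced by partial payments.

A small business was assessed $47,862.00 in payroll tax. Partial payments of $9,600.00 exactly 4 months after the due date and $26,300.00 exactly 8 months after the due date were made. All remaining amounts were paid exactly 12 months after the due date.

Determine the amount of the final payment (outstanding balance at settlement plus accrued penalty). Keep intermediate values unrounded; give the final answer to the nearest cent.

$23,834.81

Balance at month 4: $47,862.0000 × (1 + 0.0045)^4 = $48,729.3487…
After $9,600.00 payment: $48,729.3487… − $9,600.00 = $39,129.3487…
Balance at month 8: $39,129.3487… × (1 + 0.0045)^4 = $39,838.4455…
After $26,300.00 payment: $39,838.4455… − $26,300.00 = $13,538.4455…
Balance at month 12: $13,538.4455… × (1 + 0.0045)^4 = $13,783.7873…
Penalty: 12 × 1.75% × $47,862.00 = $10,051.02
Final settlement = outstanding balance + penalty = $13,783.7873… + $10,051.02 = $23,834.81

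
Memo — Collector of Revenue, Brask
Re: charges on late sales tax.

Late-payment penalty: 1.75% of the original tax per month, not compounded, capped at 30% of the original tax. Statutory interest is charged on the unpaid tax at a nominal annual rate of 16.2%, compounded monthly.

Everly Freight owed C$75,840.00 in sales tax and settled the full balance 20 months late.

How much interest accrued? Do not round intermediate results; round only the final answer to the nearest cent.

C$23,328.42

Interest (16.2%/yr ÷ 12 = 1.35%/month): C$75,840.00 × ((1 + 0.0135)^20 − 1) = C$23,328.4179…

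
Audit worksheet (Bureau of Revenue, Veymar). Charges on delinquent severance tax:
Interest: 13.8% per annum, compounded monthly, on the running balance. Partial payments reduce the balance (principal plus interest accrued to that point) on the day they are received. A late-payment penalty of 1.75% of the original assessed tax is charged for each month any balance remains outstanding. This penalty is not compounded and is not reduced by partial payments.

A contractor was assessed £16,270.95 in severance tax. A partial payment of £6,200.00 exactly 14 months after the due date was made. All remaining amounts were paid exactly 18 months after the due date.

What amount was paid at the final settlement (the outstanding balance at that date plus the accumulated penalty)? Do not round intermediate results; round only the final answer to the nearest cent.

£18,624.55

Monthly rate = 13.8% ÷ 12 = 1.15%
Balance at month 14: £16,270.9500 × (1 + 0.0115)^14 = £19,095.6889…
After £6,200.00 payment: £19,095.6889… − £6,200.00 = £12,895.6889…
Balance at month 18: £12,895.6889… × (1 + 0.0115)^4 = £13,499.2020…
Penalty: 18 × 1.75% × £16,270.95 = £5,125.35…
Final settlement = outstanding balance + penalty = £13,499.2020… + £5,125.35… = £18,624.55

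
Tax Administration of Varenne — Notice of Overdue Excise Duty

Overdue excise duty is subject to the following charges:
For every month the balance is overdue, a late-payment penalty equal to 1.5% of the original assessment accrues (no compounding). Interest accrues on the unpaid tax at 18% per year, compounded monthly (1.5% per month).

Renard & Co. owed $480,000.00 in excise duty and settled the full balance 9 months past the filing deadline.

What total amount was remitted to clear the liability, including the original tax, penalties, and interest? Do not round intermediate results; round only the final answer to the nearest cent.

Late-payment penalty = 1.5% × $480,000.00 × 9 mo = $64,800.00
Interest: $480,000.00 × ((1 + 0.015)^9 − 1) = $480,000.00 × 0.1433900… = $68,827.1882…
Total = $480,000.00 + $64,800.0000 + $68,827.1882… = $613,627.19

$613,627.19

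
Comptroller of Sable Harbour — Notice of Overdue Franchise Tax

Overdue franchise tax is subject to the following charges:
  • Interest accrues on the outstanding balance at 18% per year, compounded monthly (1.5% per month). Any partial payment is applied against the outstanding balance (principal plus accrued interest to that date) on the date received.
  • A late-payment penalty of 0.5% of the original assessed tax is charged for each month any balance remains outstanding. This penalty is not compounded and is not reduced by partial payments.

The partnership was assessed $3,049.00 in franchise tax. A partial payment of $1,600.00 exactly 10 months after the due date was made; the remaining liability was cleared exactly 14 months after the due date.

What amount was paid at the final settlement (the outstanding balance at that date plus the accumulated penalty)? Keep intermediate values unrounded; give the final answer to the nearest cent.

$2,270.87

Balance at month 10: $3,049.0000 × (1 + 0.015)^10 = $3,538.4890…
After $1,600.00 payment: $3,538.4890… − $1,600.00 = $1,938.4890…
Balance at month 14: $1,938.4890… × (1 + 0.015)^4 = $2,057.4415…
Penalty: 14 × 0.5% × $3,049.00 = $213.43
Final settlement = outstanding balance + penalty = $2,057.4415… + $213.43 = $2,270.87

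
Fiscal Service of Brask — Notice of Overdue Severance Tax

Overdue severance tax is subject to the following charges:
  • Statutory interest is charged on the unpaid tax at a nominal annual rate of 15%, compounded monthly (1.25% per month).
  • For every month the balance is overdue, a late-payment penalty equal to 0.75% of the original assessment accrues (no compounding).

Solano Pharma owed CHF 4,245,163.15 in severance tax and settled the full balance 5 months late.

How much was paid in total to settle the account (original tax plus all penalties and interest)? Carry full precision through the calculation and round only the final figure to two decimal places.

CHF 4,676,395.97

Late-payment penalty = 0.75% × CHF 4,245,163.15 × 5 mo = CHF 159,193.62…
Interest: CHF 4,245,163.15 × ((1 + 0.0125)^5 − 1) = CHF 4,245,163.15 × 0.0640822… = CHF 272,039.1971…
Total = CHF 4,245,163.15 + CHF 159,193.6181… + CHF 272,039.1971… = CHF 4,676,395.97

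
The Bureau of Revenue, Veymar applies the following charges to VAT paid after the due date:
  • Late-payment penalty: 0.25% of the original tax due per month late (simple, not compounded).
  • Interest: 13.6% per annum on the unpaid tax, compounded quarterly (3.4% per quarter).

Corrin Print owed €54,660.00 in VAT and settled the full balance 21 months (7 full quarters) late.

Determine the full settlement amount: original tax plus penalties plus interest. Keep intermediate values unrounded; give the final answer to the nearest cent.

€71,943.46

Late-payment penalty = 0.25% × €54,660.00 × 21 mo = €2,869.65
Interest: €54,660.00 × ((1 + 0.034)^7 − 1) = €54,660.00 × 0.2636994… = €14,413.8079…
Total = €54,660.00 + €2,869.6500 + €14,413.8079… = €71,943.46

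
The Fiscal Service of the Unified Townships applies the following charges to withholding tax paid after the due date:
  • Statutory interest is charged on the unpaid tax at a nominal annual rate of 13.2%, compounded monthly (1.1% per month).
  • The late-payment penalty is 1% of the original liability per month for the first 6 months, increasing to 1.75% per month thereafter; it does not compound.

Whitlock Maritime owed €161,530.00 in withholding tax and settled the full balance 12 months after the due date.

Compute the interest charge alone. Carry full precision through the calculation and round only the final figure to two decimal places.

€22,660.43

Interest: €161,530.00 × ((1 + 0.011)^12 − 1) = €161,530.00 × 0.1402862… = €22,660.4293…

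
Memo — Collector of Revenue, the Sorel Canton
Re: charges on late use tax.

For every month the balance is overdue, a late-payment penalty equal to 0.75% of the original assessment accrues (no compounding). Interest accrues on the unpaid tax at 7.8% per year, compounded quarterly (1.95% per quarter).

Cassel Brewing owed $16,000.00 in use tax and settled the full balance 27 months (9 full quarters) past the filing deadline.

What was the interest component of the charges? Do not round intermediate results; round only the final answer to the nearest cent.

$3,037.29

Interest: $16,000.00 × ((1 + 0.0195)^9 − 1) = $16,000.00 × 0.1898304… = $3,037.2868…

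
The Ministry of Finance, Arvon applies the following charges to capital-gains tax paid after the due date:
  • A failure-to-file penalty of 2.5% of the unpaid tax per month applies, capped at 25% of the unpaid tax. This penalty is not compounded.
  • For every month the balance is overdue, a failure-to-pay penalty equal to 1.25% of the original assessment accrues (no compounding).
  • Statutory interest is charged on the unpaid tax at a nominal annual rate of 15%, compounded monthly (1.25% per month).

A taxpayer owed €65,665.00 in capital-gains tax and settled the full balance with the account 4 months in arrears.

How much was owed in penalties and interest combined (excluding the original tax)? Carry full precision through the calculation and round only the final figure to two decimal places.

Failure-to-file: 4 × 2.5% × €65,665.00 = €6,566.50 (under the 25% cap)
Failure-to-pay penalty = 1.25% × €65,665.00 × 4 mo = €3,283.25
Interest: €65,665.00 × ((1 + 0.0125)^4 − 1) = €65,665.00 × 0.0509453… = €3,345.3255…
Penalties + interest = €9,849.7500 + €3,345.3255… = €13,195.08

€13,195.08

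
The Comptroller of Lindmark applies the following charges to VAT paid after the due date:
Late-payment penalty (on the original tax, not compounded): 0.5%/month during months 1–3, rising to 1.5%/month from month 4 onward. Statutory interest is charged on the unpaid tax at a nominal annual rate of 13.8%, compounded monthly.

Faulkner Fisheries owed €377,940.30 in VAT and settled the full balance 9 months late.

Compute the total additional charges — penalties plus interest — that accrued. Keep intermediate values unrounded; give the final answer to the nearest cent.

€80,649.05

Penalty, months 1–3: 3 × 0.5% × €377,940.30 = €5,669.10…
Penalty, months 4–9: 6 × 1.5% × €377,940.30 = €34,014.63…
Interest (13.8%/yr ÷ 12 = 1.15%/month): €377,940.30 × ((1 + 0.0115)^9 − 1) = €40,965.3206…
Penalties + interest = €39,683.7315 + €40,965.3206… = €80,649.05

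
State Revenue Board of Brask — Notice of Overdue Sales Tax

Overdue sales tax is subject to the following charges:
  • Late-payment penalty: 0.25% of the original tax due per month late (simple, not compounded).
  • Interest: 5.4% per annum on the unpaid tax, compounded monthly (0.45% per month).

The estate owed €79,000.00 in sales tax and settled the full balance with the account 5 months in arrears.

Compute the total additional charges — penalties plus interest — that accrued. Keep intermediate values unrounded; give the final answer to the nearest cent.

€2,781.07

Late-payment penalty: 5 × 0.25% × €79,000.00 = €987.50
Interest: €79,000.00 × ((1 + 0.0045)^5 − 1) = €79,000.00 × 0.0227034… = €1,793.5697…
Penalties + interest = €987.5000 + €1,793.5697… = €2,781.07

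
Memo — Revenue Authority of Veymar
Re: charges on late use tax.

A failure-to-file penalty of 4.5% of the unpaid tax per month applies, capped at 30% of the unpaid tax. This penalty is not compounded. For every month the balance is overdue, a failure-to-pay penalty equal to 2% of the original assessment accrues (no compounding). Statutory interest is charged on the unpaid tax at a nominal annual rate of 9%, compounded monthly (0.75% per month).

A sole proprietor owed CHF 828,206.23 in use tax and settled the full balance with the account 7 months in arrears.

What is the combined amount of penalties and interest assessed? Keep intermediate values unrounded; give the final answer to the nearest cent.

CHF 408,882.21

Failure-to-file: 7 × 4.5% × CHF 828,206.23 = CHF 260,884.96…, capped at 30% × CHF 828,206.23 = CHF 248,461.87…
Failure-to-pay penalty = 2% × CHF 828,206.23 × 7 mo = CHF 115,948.87…
Interest: CHF 828,206.23 × ((1 + 0.0075)^7 − 1) = CHF 828,206.23 × 0.0536961… = CHF 44,471.4668…
Penalties + interest = CHF 364,410.7412 + CHF 44,471.4668… = CHF 408,882.21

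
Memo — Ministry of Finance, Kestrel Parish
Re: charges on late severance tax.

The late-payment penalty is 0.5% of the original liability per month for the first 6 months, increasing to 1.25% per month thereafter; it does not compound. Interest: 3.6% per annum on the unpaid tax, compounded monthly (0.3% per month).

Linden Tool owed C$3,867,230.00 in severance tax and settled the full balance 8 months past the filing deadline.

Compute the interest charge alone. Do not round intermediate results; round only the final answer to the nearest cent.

C$93,793.93

Interest: C$3,867,230.00 × ((1 + 0.003)^8 − 1) = C$3,867,230.00 × 0.0242535… = C$93,793.9312…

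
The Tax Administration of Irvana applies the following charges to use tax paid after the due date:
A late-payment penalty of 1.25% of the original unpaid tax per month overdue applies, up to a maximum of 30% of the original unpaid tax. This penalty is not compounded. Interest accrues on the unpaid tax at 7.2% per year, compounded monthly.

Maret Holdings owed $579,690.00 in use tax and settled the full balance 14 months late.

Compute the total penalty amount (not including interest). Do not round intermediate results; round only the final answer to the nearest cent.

Penalty: 14 × 1.25% × $579,690.00 = $101,445.75 (below the 30% cap of $173,907.00)

$101,445.75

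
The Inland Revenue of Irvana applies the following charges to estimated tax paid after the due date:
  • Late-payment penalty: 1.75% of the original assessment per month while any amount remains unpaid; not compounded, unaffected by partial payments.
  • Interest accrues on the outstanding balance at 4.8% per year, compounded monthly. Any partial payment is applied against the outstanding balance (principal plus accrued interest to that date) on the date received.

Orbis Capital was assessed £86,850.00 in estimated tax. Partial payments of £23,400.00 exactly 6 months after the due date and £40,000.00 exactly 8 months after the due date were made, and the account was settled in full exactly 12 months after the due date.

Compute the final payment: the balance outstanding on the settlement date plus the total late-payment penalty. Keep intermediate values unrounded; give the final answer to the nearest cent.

£44,739.15

Monthly rate = 4.8% ÷ 12 = 0.4%
Balance at month 6: £86,850.0000 × (1 + 0.004)^6 = £88,955.3555…
After £23,400.00 payment: £88,955.3555… − £23,400.00 = £65,555.3555…
Balance at month 8: £65,555.3555… × (1 + 0.004)^2 = £66,080.8472…
After £40,000.00 payment: £66,080.8472… − £40,000.00 = £26,080.8472…
Balance at month 12: £26,080.8472… × (1 + 0.004)^4 = £26,500.6512…
Penalty: 12 × 1.75% × £86,850.00 = £18,238.50
Final settlement = outstanding balance + penalty = £26,500.6512… + £18,238.50 = £44,739.15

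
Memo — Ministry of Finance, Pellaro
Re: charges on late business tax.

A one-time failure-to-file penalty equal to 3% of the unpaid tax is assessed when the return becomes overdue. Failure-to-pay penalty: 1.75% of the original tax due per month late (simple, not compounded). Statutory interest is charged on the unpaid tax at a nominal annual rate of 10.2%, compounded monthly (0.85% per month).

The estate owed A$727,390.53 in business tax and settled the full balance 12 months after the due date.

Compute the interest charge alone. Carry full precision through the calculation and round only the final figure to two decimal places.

Interest: A$727,390.53 × ((1 + 0.0085)^12 − 1) = A$727,390.53 × 0.1069062… = A$77,762.5771…

A$77,762.58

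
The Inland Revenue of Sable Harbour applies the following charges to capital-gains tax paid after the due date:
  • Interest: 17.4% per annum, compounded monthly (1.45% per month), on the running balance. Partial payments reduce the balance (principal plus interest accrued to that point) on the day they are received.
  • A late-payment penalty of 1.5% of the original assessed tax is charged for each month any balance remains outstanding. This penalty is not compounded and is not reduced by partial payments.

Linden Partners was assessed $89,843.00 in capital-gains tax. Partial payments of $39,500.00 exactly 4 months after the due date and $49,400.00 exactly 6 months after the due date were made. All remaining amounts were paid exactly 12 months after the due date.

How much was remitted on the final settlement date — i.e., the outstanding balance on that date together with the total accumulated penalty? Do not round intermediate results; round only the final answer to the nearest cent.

$24,778.35

Balance at month 4: $89,843.0000 × (1 + 0.0145)^4 = $95,168.3305…
After $39,500.00 payment: $95,168.3305… − $39,500.00 = $55,668.3305…
Balance at month 6: $55,668.3305… × (1 + 0.0145)^2 = $57,294.4164…
After $49,400.00 payment: $57,294.4164… − $49,400.00 = $7,894.4164…
Balance at month 12: $7,894.4164… × (1 + 0.0145)^6 = $8,606.6142…
Penalty: 12 × 1.5% × $89,843.00 = $16,171.74
Final settlement = outstanding balance + penalty = $8,606.6142… + $16,171.74 = $24,778.35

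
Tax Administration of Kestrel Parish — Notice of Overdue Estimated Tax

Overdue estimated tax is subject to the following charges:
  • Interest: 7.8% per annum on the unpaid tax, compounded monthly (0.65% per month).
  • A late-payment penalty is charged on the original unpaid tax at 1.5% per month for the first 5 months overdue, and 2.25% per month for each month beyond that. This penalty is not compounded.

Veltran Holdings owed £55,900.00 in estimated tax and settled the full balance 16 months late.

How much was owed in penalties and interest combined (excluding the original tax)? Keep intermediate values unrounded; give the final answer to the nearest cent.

£24,133.54

Penalty, months 1–5: 5 × 1.5% × £55,900.00 = £4,192.50
Penalty, months 6–16: 11 × 2.25% × £55,900.00 = £13,835.25
Interest: £55,900.00 × ((1 + 0.0065)^16 − 1) = £55,900.00 × 0.1092271… = £6,105.7943…
Penalties + interest = £18,027.7500 + £6,105.7943… = £24,133.54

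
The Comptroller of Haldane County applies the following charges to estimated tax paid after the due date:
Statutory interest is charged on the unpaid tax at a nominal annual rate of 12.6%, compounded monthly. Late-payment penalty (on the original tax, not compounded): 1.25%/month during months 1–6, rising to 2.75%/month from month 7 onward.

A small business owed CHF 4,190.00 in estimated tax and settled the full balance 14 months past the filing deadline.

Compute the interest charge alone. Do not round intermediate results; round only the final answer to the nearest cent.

Interest (12.6%/yr ÷ 12 = 1.05%/month): CHF 4,190.00 × ((1 + 0.0105)^14 − 1) = CHF 659.7849…

CHF 659.78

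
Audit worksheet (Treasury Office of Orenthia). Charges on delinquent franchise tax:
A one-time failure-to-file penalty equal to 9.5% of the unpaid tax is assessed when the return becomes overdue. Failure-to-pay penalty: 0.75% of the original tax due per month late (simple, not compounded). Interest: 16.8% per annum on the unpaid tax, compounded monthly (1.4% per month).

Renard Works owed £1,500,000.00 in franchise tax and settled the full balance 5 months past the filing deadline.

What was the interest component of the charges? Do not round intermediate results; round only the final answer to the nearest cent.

£107,981.45

Interest: £1,500,000.00 × ((1 + 0.014)^5 − 1) = £1,500,000.00 × 0.0719876… = £107,981.4489…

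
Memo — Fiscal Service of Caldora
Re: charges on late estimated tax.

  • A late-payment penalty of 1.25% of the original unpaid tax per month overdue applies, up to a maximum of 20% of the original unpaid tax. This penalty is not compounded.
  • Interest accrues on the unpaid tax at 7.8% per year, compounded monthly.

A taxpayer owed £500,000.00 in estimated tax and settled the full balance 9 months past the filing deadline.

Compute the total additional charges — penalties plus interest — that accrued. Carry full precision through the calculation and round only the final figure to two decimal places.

£86,272.15

Penalty: 9 × 1.25% × £500,000.00 = £56,250.00 (below the 20% cap of £100,000.00)
Interest (7.8%/yr ÷ 12 = 0.65%/month): £500,000.00 × ((1 + 0.0065)^9 − 1) = £30,022.1474…
Penalties + interest = £56,250.0000 + £30,022.1474… = £86,272.15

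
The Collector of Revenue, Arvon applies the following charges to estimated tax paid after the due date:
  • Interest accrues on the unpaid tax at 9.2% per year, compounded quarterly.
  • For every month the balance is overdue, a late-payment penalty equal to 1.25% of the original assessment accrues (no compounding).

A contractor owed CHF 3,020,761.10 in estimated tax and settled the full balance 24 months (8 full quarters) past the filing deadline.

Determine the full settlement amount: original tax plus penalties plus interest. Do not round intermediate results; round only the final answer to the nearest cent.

Late-payment penalty: 24 × 1.25% × CHF 3,020,761.10 = CHF 906,228.33
Interest (9.2%/yr ÷ 4 = 2.3%/quarter): CHF 3,020,761.10 × ((1 + 0.023)^8 − 1) = CHF 602,682.0321…
Total = CHF 3,020,761.10 + CHF 906,228.3300 + CHF 602,682.0321… = CHF 4,529,671.46

CHF 4,529,671.46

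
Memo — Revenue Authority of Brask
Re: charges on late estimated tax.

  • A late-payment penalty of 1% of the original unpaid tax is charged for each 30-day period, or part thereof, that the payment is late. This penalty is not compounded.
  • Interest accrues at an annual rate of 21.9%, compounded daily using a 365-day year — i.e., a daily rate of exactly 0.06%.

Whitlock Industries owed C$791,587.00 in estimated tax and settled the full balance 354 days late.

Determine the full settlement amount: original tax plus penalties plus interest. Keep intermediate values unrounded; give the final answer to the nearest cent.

Penalty periods: ⌈354/30⌉ = 12; penalty = 12 × 1% × C$791,587.00 = C$94,990.44
Interest: C$791,587.00 × ((1 + 0.0006)^354 − 1) = C$791,587.00 × 0.23656368… = C$187,260.7324…
Total = C$791,587.00 + C$94,990.4400 + C$187,260.7324… = C$1,073,838.17

C$1,073,838.17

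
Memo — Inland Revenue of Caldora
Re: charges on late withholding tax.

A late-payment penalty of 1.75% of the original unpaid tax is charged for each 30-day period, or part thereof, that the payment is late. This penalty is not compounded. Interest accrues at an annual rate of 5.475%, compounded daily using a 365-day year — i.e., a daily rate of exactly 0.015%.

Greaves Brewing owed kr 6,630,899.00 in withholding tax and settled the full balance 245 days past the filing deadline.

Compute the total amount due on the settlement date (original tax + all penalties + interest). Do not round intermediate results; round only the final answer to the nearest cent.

kr 7,923,465.25

Penalty periods: ⌈245/30⌉ = 9; penalty = 9 × 1.75% × kr 6,630,899.00 = kr 1,044,366.59…
Interest: kr 6,630,899.00 × ((1 + 0.00015)^245 − 1) = kr 6,630,899.00 × 0.03743077… = kr 248,199.6611…
Total = kr 6,630,899.00 + kr 1,044,366.5925 + kr 248,199.6611… = kr 7,923,465.25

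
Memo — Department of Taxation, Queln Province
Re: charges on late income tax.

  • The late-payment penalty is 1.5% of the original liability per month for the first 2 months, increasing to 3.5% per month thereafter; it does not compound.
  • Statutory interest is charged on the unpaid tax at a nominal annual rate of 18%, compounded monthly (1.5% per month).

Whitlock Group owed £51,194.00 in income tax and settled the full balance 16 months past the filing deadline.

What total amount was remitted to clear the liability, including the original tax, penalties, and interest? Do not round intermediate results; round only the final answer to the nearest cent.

£91,585.33

Penalty, months 1–2: 2 × 1.5% × £51,194.00 = £1,535.82
Penalty, months 3–16: 14 × 3.5% × £51,194.00 = £25,085.06
Interest: £51,194.00 × ((1 + 0.015)^16 − 1) = £51,194.00 × 0.2689855… = £13,770.4461…
Total = £51,194.00 + £26,620.8800 + £13,770.4461… = £91,585.33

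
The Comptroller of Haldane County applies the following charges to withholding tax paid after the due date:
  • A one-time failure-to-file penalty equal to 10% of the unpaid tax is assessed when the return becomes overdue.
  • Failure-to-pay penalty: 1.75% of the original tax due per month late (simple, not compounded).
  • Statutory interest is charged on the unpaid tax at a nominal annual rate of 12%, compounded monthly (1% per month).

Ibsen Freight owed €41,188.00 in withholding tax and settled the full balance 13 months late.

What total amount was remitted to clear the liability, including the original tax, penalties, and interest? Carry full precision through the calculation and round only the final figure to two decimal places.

€60,364.86

Failure-to-file penalty: 10% × €41,188.00 = €4,118.80
Failure-to-pay penalty: 13 × 1.75% × €41,188.00 = €9,370.27
Interest: €41,188.00 × ((1 + 0.01)^13 − 1) = €41,188.00 × 0.1380933… = €5,687.7860…
Total = €41,188.00 + €13,489.0700 + €5,687.7860… = €60,364.86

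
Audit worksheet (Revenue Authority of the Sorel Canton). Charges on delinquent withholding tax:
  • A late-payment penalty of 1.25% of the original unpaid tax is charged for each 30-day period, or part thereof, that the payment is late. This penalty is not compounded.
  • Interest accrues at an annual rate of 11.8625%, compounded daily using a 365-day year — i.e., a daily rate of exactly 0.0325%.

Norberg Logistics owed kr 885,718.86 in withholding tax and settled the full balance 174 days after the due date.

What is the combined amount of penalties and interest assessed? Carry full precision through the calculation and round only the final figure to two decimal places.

kr 117,951.00

Penalty periods: ⌈174/30⌉ = 6; penalty = 6 × 1.25% × kr 885,718.86 = kr 66,428.91…
Interest: kr 885,718.86 × ((1 + 0.000325)^174 − 1) = kr 885,718.86 × 0.05816980… = kr 51,522.0895…
Penalties + interest = kr 66,428.9145 + kr 51,522.0895… = kr 117,951.00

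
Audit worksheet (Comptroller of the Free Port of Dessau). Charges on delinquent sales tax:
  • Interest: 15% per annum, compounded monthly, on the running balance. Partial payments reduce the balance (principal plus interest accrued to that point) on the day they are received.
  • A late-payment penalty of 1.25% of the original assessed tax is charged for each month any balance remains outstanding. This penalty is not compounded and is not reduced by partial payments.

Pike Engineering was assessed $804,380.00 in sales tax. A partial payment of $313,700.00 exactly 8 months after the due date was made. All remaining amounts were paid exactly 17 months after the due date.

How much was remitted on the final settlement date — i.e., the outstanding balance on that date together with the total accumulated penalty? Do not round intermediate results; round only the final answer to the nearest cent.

$813,642.93

Monthly rate = 15% ÷ 12 = 1.25%
Balance at month 8: $804,380.0000 × (1 + 0.0125)^8 = $888,426.5301…
After $313,700.00 payment: $888,426.5301… − $313,700.00 = $574,726.5301…
Balance at month 17: $574,726.5301… × (1 + 0.0125)^9 = $642,712.1827…
Penalty: 17 × 1.25% × $804,380.00 = $170,930.75
Final settlement = outstanding balance + penalty = $642,712.1827… + $170,930.75 = $813,642.93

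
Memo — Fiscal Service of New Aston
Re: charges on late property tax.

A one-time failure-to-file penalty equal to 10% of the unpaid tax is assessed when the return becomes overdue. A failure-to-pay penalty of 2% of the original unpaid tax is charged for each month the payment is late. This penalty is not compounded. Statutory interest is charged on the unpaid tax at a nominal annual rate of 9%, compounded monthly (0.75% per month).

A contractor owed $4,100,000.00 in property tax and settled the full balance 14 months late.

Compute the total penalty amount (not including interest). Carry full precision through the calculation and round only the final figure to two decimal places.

Failure-to-file penalty: 10% × $4,100,000.00 = $410,000.00
Failure-to-pay penalty: 14 × 2% × $4,100,000.00 = $1,148,000.00
Total penalty = $410,000.00 + $1,148,000.00 = $1,558,000.00

$1,558,000.00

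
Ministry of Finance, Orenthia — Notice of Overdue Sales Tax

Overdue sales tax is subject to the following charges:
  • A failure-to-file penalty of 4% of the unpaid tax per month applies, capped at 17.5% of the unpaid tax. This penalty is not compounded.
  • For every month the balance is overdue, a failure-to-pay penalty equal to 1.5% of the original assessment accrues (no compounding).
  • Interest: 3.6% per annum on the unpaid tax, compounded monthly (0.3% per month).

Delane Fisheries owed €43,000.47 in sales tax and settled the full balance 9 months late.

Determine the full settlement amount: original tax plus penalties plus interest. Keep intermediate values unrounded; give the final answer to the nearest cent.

€57,505.66

Failure-to-file: 9 × 4% × €43,000.47 = €15,480.17…, capped at 17.5% × €43,000.47 = €7,525.08…
Failure-to-pay penalty: 9 × 1.5% × €43,000.47 = €5,805.06…
Interest: €43,000.47 × ((1 + 0.003)^9 − 1) = €43,000.47 × 0.0273263… = €1,175.0428…
Total = €43,000.47 + €13,330.1457 + €1,175.0428… = €57,505.66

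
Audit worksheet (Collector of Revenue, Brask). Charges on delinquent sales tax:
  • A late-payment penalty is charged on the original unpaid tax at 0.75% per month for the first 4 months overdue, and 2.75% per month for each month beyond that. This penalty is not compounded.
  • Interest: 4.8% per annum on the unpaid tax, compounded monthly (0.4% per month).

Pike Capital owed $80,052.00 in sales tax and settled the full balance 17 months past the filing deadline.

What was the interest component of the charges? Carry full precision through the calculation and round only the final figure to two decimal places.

$5,621.26

Interest: $80,052.00 × ((1 + 0.004)^17 − 1) = $80,052.00 × 0.0702201… = $5,621.2623…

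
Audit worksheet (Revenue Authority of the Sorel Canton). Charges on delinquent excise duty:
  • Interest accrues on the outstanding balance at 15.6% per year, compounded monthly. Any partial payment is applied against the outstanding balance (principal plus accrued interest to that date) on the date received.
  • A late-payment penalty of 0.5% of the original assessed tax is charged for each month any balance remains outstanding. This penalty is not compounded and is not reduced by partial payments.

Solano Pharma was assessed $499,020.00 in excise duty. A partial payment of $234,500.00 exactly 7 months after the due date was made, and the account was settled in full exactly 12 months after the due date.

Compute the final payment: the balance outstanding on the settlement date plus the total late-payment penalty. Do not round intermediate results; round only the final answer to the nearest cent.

Monthly rate = 15.6% ÷ 12 = 1.3%
Balance at month 7: $499,020.0000 × (1 + 0.013)^7 = $546,240.7169…
After $234,500.00 payment: $546,240.7169… − $234,500.00 = $311,740.7169…
Balance at month 12: $311,740.7169… × (1 + 0.013)^5 = $332,537.5989…
Penalty: 12 × 0.5% × $499,020.00 = $29,941.20
Final settlement = outstanding balance + penalty = $332,537.5989… + $29,941.20 = $362,478.80

$362,478.80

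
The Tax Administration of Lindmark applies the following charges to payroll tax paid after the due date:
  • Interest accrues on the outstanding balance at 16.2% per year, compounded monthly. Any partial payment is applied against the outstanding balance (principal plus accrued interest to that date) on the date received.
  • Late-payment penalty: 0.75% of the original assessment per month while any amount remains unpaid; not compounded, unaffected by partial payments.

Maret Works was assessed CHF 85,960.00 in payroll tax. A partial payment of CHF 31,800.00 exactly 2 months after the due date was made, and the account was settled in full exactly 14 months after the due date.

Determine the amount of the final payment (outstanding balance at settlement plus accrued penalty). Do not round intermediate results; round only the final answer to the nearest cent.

Monthly rate = 16.2% ÷ 12 = 1.35%
Balance at month 2: CHF 85,960.0000 × (1 + 0.0135)^2 = CHF 88,296.5862…
After CHF 31,800.00 payment: CHF 88,296.5862… − CHF 31,800.00 = CHF 56,496.5862…
Balance at month 14: CHF 56,496.5862… × (1 + 0.0135)^12 = CHF 66,360.1322…
Penalty: 14 × 0.75% × CHF 85,960.00 = CHF 9,025.80
Final settlement = outstanding balance + penalty = CHF 66,360.1322… + CHF 9,025.80 = CHF 75,385.93

CHF 75,385.93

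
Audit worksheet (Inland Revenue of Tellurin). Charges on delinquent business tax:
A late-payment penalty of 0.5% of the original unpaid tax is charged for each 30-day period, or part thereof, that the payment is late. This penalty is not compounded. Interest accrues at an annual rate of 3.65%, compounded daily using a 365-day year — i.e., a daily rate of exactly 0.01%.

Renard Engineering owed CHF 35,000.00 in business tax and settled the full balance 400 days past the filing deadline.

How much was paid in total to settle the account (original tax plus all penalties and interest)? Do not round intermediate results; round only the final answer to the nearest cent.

CHF 38,878.30

Penalty periods: ⌈400/30⌉ = 14; penalty = 14 × 0.5% × CHF 35,000.00 = CHF 2,450.00
Interest: CHF 35,000.00 × ((1 + 0.0001)^400 − 1) = CHF 35,000.00 × 0.04080869… = CHF 1,428.3042…
Total = CHF 35,000.00 + CHF 2,450.0000 + CHF 1,428.3042… = CHF 38,878.30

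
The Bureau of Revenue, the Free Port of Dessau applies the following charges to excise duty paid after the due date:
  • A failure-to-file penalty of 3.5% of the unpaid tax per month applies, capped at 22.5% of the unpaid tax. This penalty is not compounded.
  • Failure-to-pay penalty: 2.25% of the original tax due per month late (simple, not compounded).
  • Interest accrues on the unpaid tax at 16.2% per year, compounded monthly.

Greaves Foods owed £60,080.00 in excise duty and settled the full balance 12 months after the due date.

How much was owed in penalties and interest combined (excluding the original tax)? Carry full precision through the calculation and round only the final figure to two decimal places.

Failure-to-file: 12 × 3.5% × £60,080.00 = £25,233.60, capped at 22.5% × £60,080.00 = £13,518.00
Failure-to-pay penalty: 12 × 2.25% × £60,080.00 = £16,221.60
Interest (16.2%/yr ÷ 12 = 1.35%/month): £60,080.00 × ((1 + 0.0135)^12 − 1) = £10,489.1620…
Penalties + interest = £29,739.6000 + £10,489.1620… = £40,228.76

£40,228.76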